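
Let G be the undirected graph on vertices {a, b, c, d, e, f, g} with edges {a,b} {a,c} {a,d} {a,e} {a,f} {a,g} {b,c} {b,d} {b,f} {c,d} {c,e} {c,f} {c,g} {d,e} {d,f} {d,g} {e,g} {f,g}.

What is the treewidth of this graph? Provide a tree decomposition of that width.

Each bag holds 5 vertices, so the decomposition has width 4, which upper-bounds the treewidth. On the other hand G contains the 5-clique {a, c, d, e, g}. A clique must lie in a single bag of any decomposition, so no decomposition can have width below 4. The upper and lower bounds meet at 4, so that is the treewidth.

Treewidth 4.
One optimal decomposition is:
Bags: B1 = {a, c, d, f, g}  B2 = {a, b, c, d, f}  B3 = {a, c, d, e, g}
Tree: B1–B2, B1–B3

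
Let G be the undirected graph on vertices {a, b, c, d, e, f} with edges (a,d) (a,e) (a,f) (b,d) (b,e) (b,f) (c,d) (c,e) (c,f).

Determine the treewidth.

A width-3 tree decomposition is:
Bags: B1 = {a, b, c, d}  B2 = {a, b, c, e}  B3 = {a, b, c, f}
Tree: B1–B2, B2–B3
The largest bag has 4 vertices, giving width 3; this decomposition certifies tw(G) ≤ 3. For the lower bound: the 4 vertex sets {a,d}, {b,e}, {c}, {f} are disjoint, each induces a connected subgraph, and every pair is joined by at least one edge of G. Contracting each set to a single vertex therefore yields K_{4} as a minor, and since treewidth is minor-monotone, tw(G) ≥ tw(K_{4}) = 3. The upper and lower bounds meet at 3, so that is the treewidth.

3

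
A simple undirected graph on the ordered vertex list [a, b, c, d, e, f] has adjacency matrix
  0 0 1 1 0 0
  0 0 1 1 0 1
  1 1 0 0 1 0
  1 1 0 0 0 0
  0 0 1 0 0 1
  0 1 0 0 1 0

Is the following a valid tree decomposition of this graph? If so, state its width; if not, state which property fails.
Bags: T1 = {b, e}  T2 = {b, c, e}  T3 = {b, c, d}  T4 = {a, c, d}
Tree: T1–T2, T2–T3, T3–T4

A tree decomposition must satisfy three properties: every vertex lies in some bag; for every edge, both endpoints lie together in some bag; and for every vertex, the bags containing it form a connected subtree. Here vertex f appears in no bag, so the decomposition is invalid.

No — vertex f appears in no bag.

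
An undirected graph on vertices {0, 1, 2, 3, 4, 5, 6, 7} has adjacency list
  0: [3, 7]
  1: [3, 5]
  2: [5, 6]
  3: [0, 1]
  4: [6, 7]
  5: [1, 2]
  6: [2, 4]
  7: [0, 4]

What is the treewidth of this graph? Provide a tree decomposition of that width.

Each bag holds 3 vertices, so the decomposition has width 2, which upper-bounds the treewidth. For the lower bound, G contains the cycle 6–2–5–1–3–0–7–4–6, so G is not a forest; only forests have treewidth ≤ 1, hence tw(G) ≥ 2. Combining the bounds, tw(G) = 2.

Treewidth 2.
Bags: B1 = {2, 5, 6}  B2 = {1, 5, 6}  B3 = {1, 3, 6}  B4 = {0, 3, 6}  B5 = {0, 6, 7}  B6 = {4, 6, 7}
Tree: B1–B2, B2–B3, B3–B4, B4–B5, B5–B6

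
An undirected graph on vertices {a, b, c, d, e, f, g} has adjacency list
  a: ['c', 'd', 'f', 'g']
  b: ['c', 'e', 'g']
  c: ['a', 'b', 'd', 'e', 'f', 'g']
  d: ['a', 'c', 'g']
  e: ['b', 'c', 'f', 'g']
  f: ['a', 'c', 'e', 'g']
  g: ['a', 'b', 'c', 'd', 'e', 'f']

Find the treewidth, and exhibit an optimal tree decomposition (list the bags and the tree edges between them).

Every bag has size at most 4, so the width is 4 − 1 = 3 and tw(G) ≤ 3. Conversely, {a, c, d, g} is a clique of size 4, and the vertices of any clique must share a bag in every tree decomposition; so some bag has ≥ 4 vertices and tw(G) ≥ 3. Hence tw(G) = 3 exactly.

Treewidth 3.
Bags: B1 = {a, c, f, g}  B2 = {c, e, f, g}  B3 = {a, c, d, g}  B4 = {b, c, e, g}
Tree: B1–B2, B1–B3, B2–B4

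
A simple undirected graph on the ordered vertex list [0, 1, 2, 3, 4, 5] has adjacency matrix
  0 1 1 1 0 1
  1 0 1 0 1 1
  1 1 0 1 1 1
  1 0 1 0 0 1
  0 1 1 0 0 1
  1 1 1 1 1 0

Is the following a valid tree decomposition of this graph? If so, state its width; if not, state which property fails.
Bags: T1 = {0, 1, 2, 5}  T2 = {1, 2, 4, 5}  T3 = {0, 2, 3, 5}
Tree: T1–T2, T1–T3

Yes; width 3.

Every vertex of G appears in some bag (union = {0, 1, 2, 3, 4, 5}); every edge is covered by a bag; and for each vertex v the set of bags containing v is connected in the bag tree. The decomposition is therefore valid. The largest bag has 4 vertices, so the width is 3.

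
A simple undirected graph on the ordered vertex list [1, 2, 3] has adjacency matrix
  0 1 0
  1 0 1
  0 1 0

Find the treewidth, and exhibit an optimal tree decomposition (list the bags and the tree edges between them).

Treewidth 1.
One optimal decomposition is:
Bags: B1 = {1, 2}  B2 = {2, 3}
Tree: B1–B2

Each bag holds 2 vertices, so the decomposition has width 1, which upper-bounds the treewidth. Any graph with an edge has treewidth ≥ 1, and G has the edge 1–2. The upper and lower bounds meet at 1, so that is the treewidth.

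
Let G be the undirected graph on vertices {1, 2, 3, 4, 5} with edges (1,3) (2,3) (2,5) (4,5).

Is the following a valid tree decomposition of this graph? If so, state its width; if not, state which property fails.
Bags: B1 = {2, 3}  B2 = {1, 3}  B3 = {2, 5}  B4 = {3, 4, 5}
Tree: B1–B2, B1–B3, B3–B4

No — bags containing vertex 3 are not connected in the tree.

A tree decomposition must satisfy three properties: every vertex lies in some bag; for every edge, both endpoints lie together in some bag; and for every vertex, the bags containing it form a connected subtree. Here bags containing vertex 3 are not connected in the tree, so the decomposition is invalid.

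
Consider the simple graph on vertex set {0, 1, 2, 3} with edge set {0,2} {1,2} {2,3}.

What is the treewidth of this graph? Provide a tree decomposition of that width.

Treewidth 1.
One optimal decomposition is:
Bags: B1 = {0, 2}  B2 = {2, 3}  B3 = {1, 2}
Tree: B1–B2, B1–B3

Every bag has size at most 2, so the width is 2 − 1 = 1 and tw(G) ≤ 1. Any graph with an edge has treewidth ≥ 1, and G has the edge 0–2. The upper and lower bounds meet at 1, so that is the treewidth.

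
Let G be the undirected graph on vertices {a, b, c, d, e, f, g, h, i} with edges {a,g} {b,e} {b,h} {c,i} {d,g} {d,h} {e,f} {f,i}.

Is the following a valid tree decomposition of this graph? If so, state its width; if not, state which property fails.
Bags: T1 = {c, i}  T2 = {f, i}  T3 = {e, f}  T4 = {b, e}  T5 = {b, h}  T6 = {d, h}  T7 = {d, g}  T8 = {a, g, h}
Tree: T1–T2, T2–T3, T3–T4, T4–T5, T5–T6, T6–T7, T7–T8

A tree decomposition must satisfy three properties: every vertex lies in some bag; for every edge, both endpoints lie together in some bag; and for every vertex, the bags containing it form a connected subtree. Here bags containing vertex h are not connected in the tree, so the decomposition is invalid.

No — bags containing vertex h are not connected in the tree.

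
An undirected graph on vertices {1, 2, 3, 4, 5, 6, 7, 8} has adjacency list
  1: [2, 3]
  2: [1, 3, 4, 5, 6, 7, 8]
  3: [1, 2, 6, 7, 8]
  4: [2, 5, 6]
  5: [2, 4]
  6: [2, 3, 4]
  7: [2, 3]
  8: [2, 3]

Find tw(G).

A width-2 tree decomposition is:
Bags: B1 = {2, 4, 6}  B2 = {2, 3, 6}  B3 = {2, 3, 7}  B4 = {2, 3, 8}  B5 = {1, 2, 3}  B6 = {2, 4, 5}
Tree: B1–B2, B2–B3, B2–B4, B2–B5, B1–B6
Each bag holds 3 vertices, so the decomposition has width 2, which upper-bounds the treewidth. Conversely, {2, 3, 8} is a clique of size 3, and the vertices of any clique must share a bag in every tree decomposition; so some bag has ≥ 3 vertices and tw(G) ≥ 2. Therefore the treewidth is 2.

2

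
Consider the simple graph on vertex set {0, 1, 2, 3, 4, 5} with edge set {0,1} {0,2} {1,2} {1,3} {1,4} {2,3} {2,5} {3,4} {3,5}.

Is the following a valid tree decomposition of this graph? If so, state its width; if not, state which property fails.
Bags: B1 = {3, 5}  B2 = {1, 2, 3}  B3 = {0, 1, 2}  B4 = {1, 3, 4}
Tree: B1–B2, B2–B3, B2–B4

No — edge (2,5) lies in no bag.

A tree decomposition must satisfy three properties: every vertex lies in some bag; for every edge, both endpoints lie together in some bag; and for every vertex, the bags containing it form a connected subtree. Here edge (2,5) lies in no bag, so the decomposition is invalid.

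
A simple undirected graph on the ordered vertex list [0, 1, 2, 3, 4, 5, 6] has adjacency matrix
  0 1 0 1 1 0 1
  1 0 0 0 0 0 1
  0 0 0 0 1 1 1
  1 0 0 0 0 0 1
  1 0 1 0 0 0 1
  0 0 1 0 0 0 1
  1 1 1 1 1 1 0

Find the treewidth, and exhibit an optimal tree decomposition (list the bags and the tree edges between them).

Treewidth 2.
One optimal decomposition is:
Bags: B1 = {0, 4, 6}  B2 = {2, 4, 6}  B3 = {0, 1, 6}  B4 = {0, 3, 6}  B5 = {2, 5, 6}
Tree: B1–B2, B1–B3, B3–B4, B2–B5

Every bag has size at most 3, so the width is 3 − 1 = 2 and tw(G) ≤ 2. Conversely, {0, 1, 6} is a clique of size 3, and the vertices of any clique must share a bag in every tree decomposition; so some bag has ≥ 3 vertices and tw(G) ≥ 2. Hence tw(G) = 2 exactly.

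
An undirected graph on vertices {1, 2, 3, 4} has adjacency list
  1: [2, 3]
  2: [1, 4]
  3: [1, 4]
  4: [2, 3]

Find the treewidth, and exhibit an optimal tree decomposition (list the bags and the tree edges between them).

Treewidth 2.
One such decomposition:
Bags: B1 = {2, 3, 4}  B2 = {1, 2, 3}
Tree: B1–B2

Each bag holds 3 vertices, so the decomposition has width 2, which upper-bounds the treewidth. Since 2–4–3–1–2 is a cycle in G, G is not acyclic. Forests are exactly the graphs of treewidth ≤ 1, so tw(G) ≥ 2. Combining the bounds, tw(G) = 2.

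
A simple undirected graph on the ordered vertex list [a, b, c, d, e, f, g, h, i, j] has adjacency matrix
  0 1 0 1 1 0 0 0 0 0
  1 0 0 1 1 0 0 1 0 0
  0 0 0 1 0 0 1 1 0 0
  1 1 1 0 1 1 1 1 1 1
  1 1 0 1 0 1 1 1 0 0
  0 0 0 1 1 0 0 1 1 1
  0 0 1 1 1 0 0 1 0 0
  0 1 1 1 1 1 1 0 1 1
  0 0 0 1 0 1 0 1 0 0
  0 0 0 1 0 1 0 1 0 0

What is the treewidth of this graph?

A width-3 tree decomposition is:
Bags: B1 = {d, e, g, h}  B2 = {d, e, f, h}  B3 = {d, f, h, j}  B4 = {d, f, h, i}  B5 = {c, d, g, h}  B6 = {b, d, e, h}  B7 = {a, b, d, e}
Tree: B1–B2, B2–B3, B3–B4, B1–B5, B2–B6, B6–B7
Each bag holds 4 vertices, so the decomposition has width 3, which upper-bounds the treewidth. On the other hand G contains the 4-clique {d, e, g, h}. A clique must lie in a single bag of any decomposition, so no decomposition can have width below 3. The upper and lower bounds meet at 3, so that is the treewidth.

3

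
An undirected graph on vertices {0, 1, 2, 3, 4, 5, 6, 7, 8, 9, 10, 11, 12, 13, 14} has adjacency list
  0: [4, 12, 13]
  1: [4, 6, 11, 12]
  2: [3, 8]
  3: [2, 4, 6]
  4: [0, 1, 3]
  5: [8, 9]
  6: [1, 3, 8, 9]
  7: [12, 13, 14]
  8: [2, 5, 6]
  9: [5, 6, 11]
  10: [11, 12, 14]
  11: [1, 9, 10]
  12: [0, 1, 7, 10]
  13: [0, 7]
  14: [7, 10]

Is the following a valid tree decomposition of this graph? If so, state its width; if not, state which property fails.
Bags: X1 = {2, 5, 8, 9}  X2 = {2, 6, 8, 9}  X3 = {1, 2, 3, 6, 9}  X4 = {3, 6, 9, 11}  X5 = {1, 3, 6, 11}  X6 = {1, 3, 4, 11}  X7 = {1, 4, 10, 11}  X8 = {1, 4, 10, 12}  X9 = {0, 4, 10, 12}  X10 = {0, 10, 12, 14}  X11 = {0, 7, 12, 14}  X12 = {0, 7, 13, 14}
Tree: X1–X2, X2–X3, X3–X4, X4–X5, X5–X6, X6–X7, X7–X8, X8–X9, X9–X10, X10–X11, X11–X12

No — bags containing vertex 1 are not connected in the tree.

A tree decomposition must satisfy three properties: every vertex lies in some bag; for every edge, both endpoints lie together in some bag; and for every vertex, the bags containing it form a connected subtree. Here bags containing vertex 1 are not connected in the tree, so the decomposition is invalid.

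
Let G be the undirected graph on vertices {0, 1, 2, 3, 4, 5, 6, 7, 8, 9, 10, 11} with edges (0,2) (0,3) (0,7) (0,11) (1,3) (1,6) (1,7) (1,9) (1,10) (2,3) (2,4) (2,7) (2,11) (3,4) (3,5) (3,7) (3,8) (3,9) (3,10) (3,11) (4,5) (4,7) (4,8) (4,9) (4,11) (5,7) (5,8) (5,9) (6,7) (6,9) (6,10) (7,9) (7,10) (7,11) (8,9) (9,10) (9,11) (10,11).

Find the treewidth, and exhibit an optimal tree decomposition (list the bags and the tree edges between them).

Treewidth 4.
One such decomposition:
Bags: B1 = {3, 4, 5, 7, 9}  B2 = {3, 4, 7, 9, 11}  B3 = {2, 3, 4, 7, 11}  B4 = {3, 4, 5, 8, 9}  B5 = {0, 2, 3, 7, 11}  B6 = {3, 7, 9, 10, 11}  B7 = {1, 3, 7, 9, 10}  B8 = {1, 6, 7, 9, 10}
Tree: B1–B2, B2–B3, B1–B4, B3–B5, B2–B6, B6–B7, B7–B8

Each bag holds 5 vertices, so the decomposition has width 4, which upper-bounds the treewidth. Conversely, {3, 4, 5, 8, 9} is a clique of size 5, and the vertices of any clique must share a bag in every tree decomposition; so some bag has ≥ 5 vertices and tw(G) ≥ 4. Hence tw(G) = 4 exactly.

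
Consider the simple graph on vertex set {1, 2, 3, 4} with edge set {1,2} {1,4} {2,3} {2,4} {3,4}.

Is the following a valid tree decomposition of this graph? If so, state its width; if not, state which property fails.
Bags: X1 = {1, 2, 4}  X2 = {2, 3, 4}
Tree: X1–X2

Checking the three conditions: (i) the bags cover all of {1, 2, 3, 4}; (ii) for each edge, some bag contains both endpoints; (iii) the bags containing any fixed vertex form a subtree. All hold, so the decomposition is valid with width 3 − 1 = 2.

Yes; width 2.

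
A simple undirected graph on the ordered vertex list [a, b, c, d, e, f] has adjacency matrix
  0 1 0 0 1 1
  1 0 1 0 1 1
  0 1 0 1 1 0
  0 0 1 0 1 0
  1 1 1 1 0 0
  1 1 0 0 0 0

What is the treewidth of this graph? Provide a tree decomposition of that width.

The largest bag has 3 vertices, giving width 2; this decomposition certifies tw(G) ≤ 2. On the other hand G contains the 3-clique {c, d, e}. A clique must lie in a single bag of any decomposition, so no decomposition can have width below 2. The upper and lower bounds meet at 2, so that is the treewidth.

Treewidth 2.
Bags: B1 = {b, c, e}  B2 = {c, d, e}  B3 = {a, b, e}  B4 = {a, b, f}
Tree: B1–B2, B1–B3, B3–B4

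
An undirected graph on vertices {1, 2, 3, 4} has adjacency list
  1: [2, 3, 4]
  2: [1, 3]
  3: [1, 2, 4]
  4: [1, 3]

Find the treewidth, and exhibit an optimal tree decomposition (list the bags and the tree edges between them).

Each bag holds 3 vertices, so the decomposition has width 2, which upper-bounds the treewidth. For the lower bound, the 3 vertices {1, 2, 3} are pairwise adjacent, and any tree decomposition puts a clique entirely inside one bag — forcing width ≥ 2. Therefore the treewidth is 2.

Treewidth 2.
Bags: B1 = {1, 3, 4}  B2 = {1, 2, 3}
Tree: B1–B2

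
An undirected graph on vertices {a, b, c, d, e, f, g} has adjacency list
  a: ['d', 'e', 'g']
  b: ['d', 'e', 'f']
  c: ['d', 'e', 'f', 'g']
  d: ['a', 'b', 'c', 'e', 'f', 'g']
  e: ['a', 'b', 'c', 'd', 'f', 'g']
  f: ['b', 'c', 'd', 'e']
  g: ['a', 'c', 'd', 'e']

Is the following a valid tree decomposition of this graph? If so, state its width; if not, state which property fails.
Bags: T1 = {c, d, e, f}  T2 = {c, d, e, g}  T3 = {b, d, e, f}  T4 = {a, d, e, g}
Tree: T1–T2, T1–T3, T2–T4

Every vertex of G appears in some bag (union = {a, b, c, d, e, f, g}); every edge is covered by a bag; and for each vertex v the set of bags containing v is connected in the bag tree. The decomposition is therefore valid. The largest bag has 4 vertices, so the width is 3.

Yes; width 3.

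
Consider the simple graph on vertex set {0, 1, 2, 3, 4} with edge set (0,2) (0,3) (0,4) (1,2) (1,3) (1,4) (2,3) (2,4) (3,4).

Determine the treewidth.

A width-3 tree decomposition is:
Bags: B1 = {0, 2, 3, 4}  B2 = {1, 2, 3, 4}
Tree: B1–B2
The largest bag has 4 vertices, giving width 3; this decomposition certifies tw(G) ≤ 3. Conversely, {0, 2, 3, 4} is a clique of size 4, and the vertices of any clique must share a bag in every tree decomposition; so some bag has ≥ 4 vertices and tw(G) ≥ 3. Hence tw(G) = 3 exactly.

3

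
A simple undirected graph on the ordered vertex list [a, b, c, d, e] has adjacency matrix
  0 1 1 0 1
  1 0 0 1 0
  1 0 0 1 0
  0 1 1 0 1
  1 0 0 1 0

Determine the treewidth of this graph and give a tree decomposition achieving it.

Treewidth 2.
Bags: B1 = {a, b, d}  B2 = {a, d, e}  B3 = {a, c, d}
Tree: B1–B2, B2–B3

Every bag has size at most 3, so the width is 3 − 1 = 2 and tw(G) ≤ 2. Since d–b–a–e–d is a cycle in G, G is not acyclic. Forests are exactly the graphs of treewidth ≤ 1, so tw(G) ≥ 2. Therefore the treewidth is 2.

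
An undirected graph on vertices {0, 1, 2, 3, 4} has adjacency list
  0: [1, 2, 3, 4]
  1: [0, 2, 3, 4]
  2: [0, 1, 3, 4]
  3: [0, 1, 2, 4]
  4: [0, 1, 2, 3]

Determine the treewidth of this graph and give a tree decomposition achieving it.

Treewidth 4.
One optimal decomposition is:
Bags: B1 = {0, 1, 2, 3, 4}
Tree: (single bag)

With just one bag of size 5, the width is 5 − 1 = 4, so tw(G) ≤ 4. For the lower bound, the 5 vertices {0, 1, 2, 3, 4} are pairwise adjacent, and any tree decomposition puts a clique entirely inside one bag — forcing width ≥ 4. Combining the bounds, tw(G) = 4.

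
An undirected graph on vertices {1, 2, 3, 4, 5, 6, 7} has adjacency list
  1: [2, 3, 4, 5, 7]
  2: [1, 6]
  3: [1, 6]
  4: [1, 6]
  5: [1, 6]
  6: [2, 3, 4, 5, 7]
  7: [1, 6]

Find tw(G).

2

A width-2 tree decomposition is:
Bags: B1 = {1, 2, 6}  B2 = {1, 4, 6}  B3 = {1, 5, 6}  B4 = {1, 3, 6}  B5 = {1, 6, 7}
Tree: B1–B2, B2–B3, B3–B4, B4–B5
The largest bag has 3 vertices, giving width 2; this decomposition certifies tw(G) ≤ 2. The edges 6–2–1–4–6 form a cycle, so G is not a tree and its treewidth is at least 2. The upper and lower bounds meet at 2, so that is the treewidth.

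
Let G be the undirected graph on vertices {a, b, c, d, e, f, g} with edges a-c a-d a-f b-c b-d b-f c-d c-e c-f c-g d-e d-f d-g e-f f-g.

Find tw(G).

A width-3 tree decomposition is:
Bags: B1 = {c, d, f, g}  B2 = {b, c, d, f}  B3 = {a, c, d, f}  B4 = {c, d, e, f}
Tree: B1–B2, B2–B3, B3–B4
The largest bag has 4 vertices, giving width 3; this decomposition certifies tw(G) ≤ 3. Conversely, {c, d, f, g} is a clique of size 4, and the vertices of any clique must share a bag in every tree decomposition; so some bag has ≥ 4 vertices and tw(G) ≥ 3. The upper and lower bounds meet at 3, so that is the treewidth.

3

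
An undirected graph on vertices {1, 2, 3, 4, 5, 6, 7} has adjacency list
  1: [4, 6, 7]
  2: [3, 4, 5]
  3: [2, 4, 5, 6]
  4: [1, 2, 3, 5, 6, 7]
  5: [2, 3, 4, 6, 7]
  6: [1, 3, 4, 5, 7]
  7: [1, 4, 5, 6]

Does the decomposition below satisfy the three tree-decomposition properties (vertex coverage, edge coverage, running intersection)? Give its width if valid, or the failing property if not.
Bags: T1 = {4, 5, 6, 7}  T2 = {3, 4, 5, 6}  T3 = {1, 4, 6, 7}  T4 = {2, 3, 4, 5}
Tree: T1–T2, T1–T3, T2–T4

Yes; width 3.

Every vertex of G appears in some bag (union = {1, 2, 3, 4, 5, 6, 7}); every edge is covered by a bag; and for each vertex v the set of bags containing v is connected in the bag tree. The decomposition is therefore valid. The largest bag has 4 vertices, so the width is 3.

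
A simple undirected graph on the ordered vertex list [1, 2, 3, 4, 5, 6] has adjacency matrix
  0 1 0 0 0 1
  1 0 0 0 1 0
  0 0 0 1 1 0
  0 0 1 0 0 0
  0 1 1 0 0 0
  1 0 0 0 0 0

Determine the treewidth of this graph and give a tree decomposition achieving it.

Treewidth 1.
One optimal decomposition is:
Bags: B1 = {3, 4}  B2 = {3, 5}  B3 = {2, 5}  B4 = {1, 2}  B5 = {1, 6}
Tree: B1–B2, B2–B3, B3–B4, B4–B5

Every bag has size at most 2, so the width is 2 − 1 = 1 and tw(G) ≤ 1. Since G has at least one edge (e.g. 4–3), it is not an edgeless graph, so tw(G) ≥ 1. Hence tw(G) = 1 exactly.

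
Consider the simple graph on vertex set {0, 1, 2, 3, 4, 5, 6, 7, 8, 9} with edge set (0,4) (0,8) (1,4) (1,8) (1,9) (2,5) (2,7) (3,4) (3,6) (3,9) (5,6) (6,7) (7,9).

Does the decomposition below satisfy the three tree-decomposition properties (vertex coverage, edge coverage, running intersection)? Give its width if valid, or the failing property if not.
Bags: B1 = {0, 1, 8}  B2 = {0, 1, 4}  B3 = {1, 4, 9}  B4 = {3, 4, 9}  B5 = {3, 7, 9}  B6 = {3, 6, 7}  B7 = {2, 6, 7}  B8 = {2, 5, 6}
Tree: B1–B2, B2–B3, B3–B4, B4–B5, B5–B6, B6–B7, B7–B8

Checking the three conditions: (i) the bags cover all of {0, 1, 2, 3, 4, 5, 6, 7, 8, 9}; (ii) for each edge, some bag contains both endpoints; (iii) the bags containing any fixed vertex form a subtree. All hold, so the decomposition is valid with width 3 − 1 = 2.

Yes; width 2.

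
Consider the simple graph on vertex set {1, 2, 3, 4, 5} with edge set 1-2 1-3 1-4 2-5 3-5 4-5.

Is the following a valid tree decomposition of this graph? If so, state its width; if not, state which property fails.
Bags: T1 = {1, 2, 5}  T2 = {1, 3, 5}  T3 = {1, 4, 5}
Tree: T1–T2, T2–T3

Every vertex of G appears in some bag (union = {1, 2, 3, 4, 5}); every edge is covered by a bag; and for each vertex v the set of bags containing v is connected in the bag tree. The decomposition is therefore valid. The largest bag has 3 vertices, so the width is 2.

Yes; width 2.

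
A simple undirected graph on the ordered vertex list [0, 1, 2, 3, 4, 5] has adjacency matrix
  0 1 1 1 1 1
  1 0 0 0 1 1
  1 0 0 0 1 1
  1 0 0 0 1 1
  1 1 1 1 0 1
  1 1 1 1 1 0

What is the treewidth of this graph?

3

A width-3 tree decomposition is:
Bags: B1 = {0, 1, 4, 5}  B2 = {0, 2, 4, 5}  B3 = {0, 3, 4, 5}
Tree: B1–B2, B2–B3
Every bag has size at most 4, so the width is 4 − 1 = 3 and tw(G) ≤ 3. Conversely, {0, 1, 4, 5} is a clique of size 4, and the vertices of any clique must share a bag in every tree decomposition; so some bag has ≥ 4 vertices and tw(G) ≥ 3. Combining the bounds, tw(G) = 3.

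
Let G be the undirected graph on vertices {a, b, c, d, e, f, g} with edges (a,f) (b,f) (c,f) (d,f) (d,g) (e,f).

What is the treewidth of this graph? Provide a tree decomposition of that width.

Treewidth 1.
One optimal decomposition is:
Bags: B1 = {e, f}  B2 = {a, f}  B3 = {c, f}  B4 = {d, f}  B5 = {b, f}  B6 = {d, g}
Tree: B1–B2, B2–B3, B3–B4, B4–B5, B4–B6

Each bag holds 2 vertices, so the decomposition has width 1, which upper-bounds the treewidth. Any graph with an edge has treewidth ≥ 1, and G has the edge f–e. Therefore the treewidth is 1.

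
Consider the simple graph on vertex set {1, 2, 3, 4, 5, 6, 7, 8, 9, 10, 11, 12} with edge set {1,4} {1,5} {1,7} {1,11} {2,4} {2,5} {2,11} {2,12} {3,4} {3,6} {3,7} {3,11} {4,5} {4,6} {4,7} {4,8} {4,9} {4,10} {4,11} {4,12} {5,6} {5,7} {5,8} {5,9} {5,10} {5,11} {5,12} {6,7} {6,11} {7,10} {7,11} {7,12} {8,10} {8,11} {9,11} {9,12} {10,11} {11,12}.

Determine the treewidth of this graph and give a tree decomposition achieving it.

Treewidth 4.
One optimal decomposition is:
Bags: B1 = {4, 5, 7, 11, 12}  B2 = {4, 5, 6, 7, 11}  B3 = {4, 5, 7, 10, 11}  B4 = {4, 5, 9, 11, 12}  B5 = {3, 4, 6, 7, 11}  B6 = {4, 5, 8, 10, 11}  B7 = {1, 4, 5, 7, 11}  B8 = {2, 4, 5, 11, 12}
Tree: B1–B2, B2–B3, B1–B4, B2–B5, B3–B6, B2–B7, B4–B8

Each bag holds 5 vertices, so the decomposition has width 4, which upper-bounds the treewidth. On the other hand G contains the 5-clique {3, 4, 6, 7, 11}. A clique must lie in a single bag of any decomposition, so no decomposition can have width below 4. Combining the bounds, tw(G) = 4.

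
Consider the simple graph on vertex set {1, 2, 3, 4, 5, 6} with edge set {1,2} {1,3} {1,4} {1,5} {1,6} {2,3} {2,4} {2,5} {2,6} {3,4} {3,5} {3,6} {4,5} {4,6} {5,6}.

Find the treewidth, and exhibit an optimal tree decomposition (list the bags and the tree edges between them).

Treewidth 5.
One optimal decomposition is:
Bags: B1 = {1, 2, 3, 4, 5, 6}
Tree: (single bag)

With just one bag of size 6, the width is 6 − 1 = 5, so tw(G) ≤ 5. On the other hand G contains the 6-clique {1, 2, 3, 4, 5, 6}. A clique must lie in a single bag of any decomposition, so no decomposition can have width below 5. Combining the bounds, tw(G) = 5.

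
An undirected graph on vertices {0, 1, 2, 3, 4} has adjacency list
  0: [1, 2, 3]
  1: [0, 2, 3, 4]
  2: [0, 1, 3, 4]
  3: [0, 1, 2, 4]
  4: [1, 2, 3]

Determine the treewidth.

A width-3 tree decomposition is:
Bags: B1 = {0, 1, 2, 3}  B2 = {1, 2, 3, 4}
Tree: B1–B2
Every bag has size at most 4, so the width is 4 − 1 = 3 and tw(G) ≤ 3. For the lower bound, the 4 vertices {0, 1, 2, 3} are pairwise adjacent, and any tree decomposition puts a clique entirely inside one bag — forcing width ≥ 3. Hence tw(G) = 3 exactly.

3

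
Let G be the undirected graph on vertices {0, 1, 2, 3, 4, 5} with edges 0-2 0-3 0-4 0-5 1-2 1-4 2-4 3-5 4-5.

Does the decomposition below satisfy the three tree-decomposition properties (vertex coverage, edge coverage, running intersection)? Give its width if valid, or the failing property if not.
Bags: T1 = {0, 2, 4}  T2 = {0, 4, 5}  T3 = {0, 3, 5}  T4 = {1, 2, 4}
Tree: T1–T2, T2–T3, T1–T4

Every vertex of G appears in some bag (union = {0, 1, 2, 3, 4, 5}); every edge is covered by a bag; and for each vertex v the set of bags containing v is connected in the bag tree. The decomposition is therefore valid. The largest bag has 3 vertices, so the width is 2.

Yes; width 2.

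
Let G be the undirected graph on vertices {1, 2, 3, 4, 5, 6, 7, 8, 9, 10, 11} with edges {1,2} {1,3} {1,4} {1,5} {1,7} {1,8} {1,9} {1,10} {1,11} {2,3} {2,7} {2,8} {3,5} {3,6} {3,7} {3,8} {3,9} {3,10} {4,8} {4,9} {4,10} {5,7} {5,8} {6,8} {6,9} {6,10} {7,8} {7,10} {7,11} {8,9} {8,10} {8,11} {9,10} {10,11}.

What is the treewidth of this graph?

4

A width-4 tree decomposition is:
Bags: B1 = {1, 2, 3, 7, 8}  B2 = {1, 3, 7, 8, 10}  B3 = {1, 3, 8, 9, 10}  B4 = {3, 6, 8, 9, 10}  B5 = {1, 7, 8, 10, 11}  B6 = {1, 4, 8, 9, 10}  B7 = {1, 3, 5, 7, 8}
Tree: B1–B2, B2–B3, B3–B4, B2–B5, B3–B6, B1–B7
Each bag holds 5 vertices, so the decomposition has width 4, which upper-bounds the treewidth. On the other hand G contains the 5-clique {1, 7, 8, 10, 11}. A clique must lie in a single bag of any decomposition, so no decomposition can have width below 4. Therefore the treewidth is 4.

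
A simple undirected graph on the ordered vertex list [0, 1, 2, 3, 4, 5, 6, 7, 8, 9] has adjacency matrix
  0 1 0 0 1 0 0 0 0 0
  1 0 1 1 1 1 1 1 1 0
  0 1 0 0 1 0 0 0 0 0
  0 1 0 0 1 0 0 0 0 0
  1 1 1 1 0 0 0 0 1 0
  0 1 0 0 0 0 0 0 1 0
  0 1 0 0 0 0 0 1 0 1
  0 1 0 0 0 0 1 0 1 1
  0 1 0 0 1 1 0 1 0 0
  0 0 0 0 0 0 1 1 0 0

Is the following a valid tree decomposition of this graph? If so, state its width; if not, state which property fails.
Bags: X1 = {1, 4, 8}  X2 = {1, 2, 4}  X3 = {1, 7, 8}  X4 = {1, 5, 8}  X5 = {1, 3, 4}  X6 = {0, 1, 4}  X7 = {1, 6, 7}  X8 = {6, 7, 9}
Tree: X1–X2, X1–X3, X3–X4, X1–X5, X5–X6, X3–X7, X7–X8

Checking the three conditions: (i) the bags cover all of {0, 1, 2, 3, 4, 5, 6, 7, 8, 9}; (ii) for each edge, some bag contains both endpoints; (iii) the bags containing any fixed vertex form a subtree. All hold, so the decomposition is valid with width 3 − 1 = 2.

Yes; width 2.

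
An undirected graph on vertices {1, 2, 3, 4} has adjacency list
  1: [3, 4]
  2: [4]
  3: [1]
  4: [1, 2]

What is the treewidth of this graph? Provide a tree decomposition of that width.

Treewidth 1.
One optimal decomposition is:
Bags: B1 = {2, 4}  B2 = {1, 4}  B3 = {1, 3}
Tree: B1–B2, B2–B3

Every bag has size at most 2, so the width is 2 − 1 = 1 and tw(G) ≤ 1. Any graph with an edge has treewidth ≥ 1, and G has the edge 2–4. Therefore the treewidth is 1.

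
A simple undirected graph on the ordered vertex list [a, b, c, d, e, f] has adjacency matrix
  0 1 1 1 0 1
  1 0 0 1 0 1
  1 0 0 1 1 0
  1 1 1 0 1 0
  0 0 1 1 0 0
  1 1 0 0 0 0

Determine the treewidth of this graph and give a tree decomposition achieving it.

The largest bag has 3 vertices, giving width 2; this decomposition certifies tw(G) ≤ 2. Conversely, {c, d, e} is a clique of size 3, and the vertices of any clique must share a bag in every tree decomposition; so some bag has ≥ 3 vertices and tw(G) ≥ 2. Therefore the treewidth is 2.

Treewidth 2.
One such decomposition:
Bags: B1 = {a, c, d}  B2 = {a, b, d}  B3 = {a, b, f}  B4 = {c, d, e}
Tree: B1–B2, B2–B3, B1–B4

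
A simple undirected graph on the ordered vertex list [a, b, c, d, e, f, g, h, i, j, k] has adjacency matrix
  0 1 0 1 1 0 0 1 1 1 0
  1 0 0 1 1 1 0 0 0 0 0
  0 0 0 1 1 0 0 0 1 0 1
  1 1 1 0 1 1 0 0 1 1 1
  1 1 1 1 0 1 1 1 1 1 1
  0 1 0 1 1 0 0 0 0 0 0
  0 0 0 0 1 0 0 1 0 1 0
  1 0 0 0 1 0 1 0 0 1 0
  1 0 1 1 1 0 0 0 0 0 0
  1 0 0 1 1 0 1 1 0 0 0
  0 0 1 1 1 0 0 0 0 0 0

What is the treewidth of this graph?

A width-3 tree decomposition is:
Bags: B1 = {a, d, e, i}  B2 = {c, d, e, i}  B3 = {a, d, e, j}  B4 = {a, e, h, j}  B5 = {c, d, e, k}  B6 = {a, b, d, e}  B7 = {b, d, e, f}  B8 = {e, g, h, j}
Tree: B1–B2, B1–B3, B3–B4, B2–B5, B3–B6, B6–B7, B4–B8
Every bag has size at most 4, so the width is 4 − 1 = 3 and tw(G) ≤ 3. On the other hand G contains the 4-clique {a, d, e, j}. A clique must lie in a single bag of any decomposition, so no decomposition can have width below 3. Combining the bounds, tw(G) = 3.

3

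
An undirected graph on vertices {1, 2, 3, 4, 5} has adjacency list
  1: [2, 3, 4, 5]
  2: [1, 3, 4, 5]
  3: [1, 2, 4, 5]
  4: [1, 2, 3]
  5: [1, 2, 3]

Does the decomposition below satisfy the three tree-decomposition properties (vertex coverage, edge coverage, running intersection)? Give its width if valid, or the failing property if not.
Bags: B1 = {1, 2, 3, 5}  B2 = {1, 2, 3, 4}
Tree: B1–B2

Vertex coverage: the bags together contain {1, 2, 3, 4, 5}, the full vertex set. Edge coverage: each edge of G has both endpoints in at least one bag. Running intersection: for every vertex, the bags containing it form a connected subtree. All three properties hold, so this is a valid tree decomposition of width max|bag| − 1 = 3, and hence tw(G) ≤ 3.

Yes; width 3.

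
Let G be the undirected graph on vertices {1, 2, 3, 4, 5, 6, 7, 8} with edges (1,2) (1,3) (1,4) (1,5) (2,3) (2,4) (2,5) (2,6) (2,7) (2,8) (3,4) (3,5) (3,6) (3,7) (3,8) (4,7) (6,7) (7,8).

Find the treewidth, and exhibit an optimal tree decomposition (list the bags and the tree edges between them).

Treewidth 3.
Bags: B1 = {2, 3, 7, 8}  B2 = {2, 3, 6, 7}  B3 = {2, 3, 4, 7}  B4 = {1, 2, 3, 4}  B5 = {1, 2, 3, 5}
Tree: B1–B2, B1–B3, B3–B4, B4–B5

Each bag holds 4 vertices, so the decomposition has width 3, which upper-bounds the treewidth. For the lower bound, the 4 vertices {1, 2, 3, 4} are pairwise adjacent, and any tree decomposition puts a clique entirely inside one bag — forcing width ≥ 3. Combining the bounds, tw(G) = 3.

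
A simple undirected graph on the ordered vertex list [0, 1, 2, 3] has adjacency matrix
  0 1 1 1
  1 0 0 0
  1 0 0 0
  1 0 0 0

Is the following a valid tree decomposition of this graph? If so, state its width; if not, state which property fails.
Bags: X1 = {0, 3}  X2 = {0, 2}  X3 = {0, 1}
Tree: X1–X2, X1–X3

Yes; width 1.

Vertex coverage: the bags together contain {0, 1, 2, 3}, the full vertex set. Edge coverage: each edge of G has both endpoints in at least one bag. Running intersection: for every vertex, the bags containing it form a connected subtree. All three properties hold, so this is a valid tree decomposition of width max|bag| − 1 = 1, and hence tw(G) ≤ 1.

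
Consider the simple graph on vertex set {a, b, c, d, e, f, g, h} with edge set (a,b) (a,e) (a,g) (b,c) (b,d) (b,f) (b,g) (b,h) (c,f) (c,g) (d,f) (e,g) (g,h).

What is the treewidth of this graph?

2

A width-2 tree decomposition is:
Bags: B1 = {b, g, h}  B2 = {a, b, g}  B3 = {b, c, g}  B4 = {b, c, f}  B5 = {b, d, f}  B6 = {a, e, g}
Tree: B1–B2, B2–B3, B3–B4, B4–B5, B2–B6
Every bag has size at most 3, so the width is 3 − 1 = 2 and tw(G) ≤ 2. On the other hand G contains the 3-clique {a, e, g}. A clique must lie in a single bag of any decomposition, so no decomposition can have width below 2. Combining the bounds, tw(G) = 2.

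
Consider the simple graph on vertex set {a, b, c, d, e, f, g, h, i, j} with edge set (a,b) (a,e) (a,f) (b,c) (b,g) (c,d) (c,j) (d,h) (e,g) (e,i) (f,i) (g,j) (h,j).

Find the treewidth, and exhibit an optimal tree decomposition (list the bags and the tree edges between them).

Treewidth 2.
Bags: B1 = {e, f, i}  B2 = {a, e, f}  B3 = {a, e, g}  B4 = {a, b, g}  B5 = {b, g, j}  B6 = {b, c, j}  B7 = {c, h, j}  B8 = {c, d, h}
Tree: B1–B2, B2–B3, B3–B4, B4–B5, B5–B6, B6–B7, B7–B8

Each bag holds 3 vertices, so the decomposition has width 2, which upper-bounds the treewidth. The edges i–f–a–e–i form a cycle, so G is not a tree and its treewidth is at least 2. Combining the bounds, tw(G) = 2.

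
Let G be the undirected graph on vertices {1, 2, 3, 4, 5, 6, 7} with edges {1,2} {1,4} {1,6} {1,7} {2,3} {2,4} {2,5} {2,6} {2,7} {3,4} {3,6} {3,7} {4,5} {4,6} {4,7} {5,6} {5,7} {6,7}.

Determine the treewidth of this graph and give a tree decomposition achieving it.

Treewidth 4.
One such decomposition:
Bags: B1 = {2, 4, 5, 6, 7}  B2 = {2, 3, 4, 6, 7}  B3 = {1, 2, 4, 6, 7}
Tree: B1–B2, B1–B3

The largest bag has 5 vertices, giving width 4; this decomposition certifies tw(G) ≤ 4. For the lower bound, the 5 vertices {1, 2, 4, 6, 7} are pairwise adjacent, and any tree decomposition puts a clique entirely inside one bag — forcing width ≥ 4. Therefore the treewidth is 4.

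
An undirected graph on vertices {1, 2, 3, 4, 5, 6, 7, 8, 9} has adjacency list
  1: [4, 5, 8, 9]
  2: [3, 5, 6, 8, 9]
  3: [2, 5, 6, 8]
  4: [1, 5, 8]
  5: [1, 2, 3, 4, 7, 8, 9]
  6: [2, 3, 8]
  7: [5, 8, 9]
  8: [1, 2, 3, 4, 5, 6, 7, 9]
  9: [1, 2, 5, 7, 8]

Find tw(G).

3

A width-3 tree decomposition is:
Bags: B1 = {1, 5, 8, 9}  B2 = {2, 5, 8, 9}  B3 = {1, 4, 5, 8}  B4 = {5, 7, 8, 9}  B5 = {2, 3, 5, 8}  B6 = {2, 3, 6, 8}
Tree: B1–B2, B1–B3, B2–B4, B2–B5, B5–B6
The largest bag has 4 vertices, giving width 3; this decomposition certifies tw(G) ≤ 3. On the other hand G contains the 4-clique {1, 5, 8, 9}. A clique must lie in a single bag of any decomposition, so no decomposition can have width below 3. Combining the bounds, tw(G) = 3.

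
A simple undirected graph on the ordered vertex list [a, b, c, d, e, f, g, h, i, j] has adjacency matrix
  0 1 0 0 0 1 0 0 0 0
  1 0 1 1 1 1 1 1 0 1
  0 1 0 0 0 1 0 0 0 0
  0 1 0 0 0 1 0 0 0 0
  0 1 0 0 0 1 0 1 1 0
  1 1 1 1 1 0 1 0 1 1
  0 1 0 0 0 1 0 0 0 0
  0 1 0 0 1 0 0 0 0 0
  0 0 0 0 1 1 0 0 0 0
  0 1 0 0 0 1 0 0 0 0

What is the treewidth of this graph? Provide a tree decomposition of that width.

Treewidth 2.
One optimal decomposition is:
Bags: B1 = {b, e, f}  B2 = {b, d, f}  B3 = {b, f, g}  B4 = {b, c, f}  B5 = {a, b, f}  B6 = {e, f, i}  B7 = {b, f, j}  B8 = {b, e, h}
Tree: B1–B2, B2–B3, B3–B4, B2–B5, B1–B6, B4–B7, B1–B8

Every bag has size at most 3, so the width is 3 − 1 = 2 and tw(G) ≤ 2. On the other hand G contains the 3-clique {b, e, h}. A clique must lie in a single bag of any decomposition, so no decomposition can have width below 2. Combining the bounds, tw(G) = 2.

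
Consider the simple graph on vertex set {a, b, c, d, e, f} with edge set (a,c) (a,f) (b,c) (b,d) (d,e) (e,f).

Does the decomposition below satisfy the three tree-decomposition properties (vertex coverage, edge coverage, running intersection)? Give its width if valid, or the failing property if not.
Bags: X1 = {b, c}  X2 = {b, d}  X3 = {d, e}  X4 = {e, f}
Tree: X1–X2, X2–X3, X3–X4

No — vertex a appears in no bag.

A tree decomposition must satisfy three properties: every vertex lies in some bag; for every edge, both endpoints lie together in some bag; and for every vertex, the bags containing it form a connected subtree. Here vertex a appears in no bag, so the decomposition is invalid.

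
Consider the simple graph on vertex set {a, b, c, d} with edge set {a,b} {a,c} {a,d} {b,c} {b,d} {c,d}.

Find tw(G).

A width-3 tree decomposition is:
Bags: B1 = {a, b, c, d}
Tree: (single bag)
A single bag containing all 4 vertices is trivially a valid decomposition of width 3. Conversely, {a, b, c, d} is a clique of size 4, and the vertices of any clique must share a bag in every tree decomposition; so some bag has ≥ 4 vertices and tw(G) ≥ 3. The upper and lower bounds meet at 3, so that is the treewidth.

3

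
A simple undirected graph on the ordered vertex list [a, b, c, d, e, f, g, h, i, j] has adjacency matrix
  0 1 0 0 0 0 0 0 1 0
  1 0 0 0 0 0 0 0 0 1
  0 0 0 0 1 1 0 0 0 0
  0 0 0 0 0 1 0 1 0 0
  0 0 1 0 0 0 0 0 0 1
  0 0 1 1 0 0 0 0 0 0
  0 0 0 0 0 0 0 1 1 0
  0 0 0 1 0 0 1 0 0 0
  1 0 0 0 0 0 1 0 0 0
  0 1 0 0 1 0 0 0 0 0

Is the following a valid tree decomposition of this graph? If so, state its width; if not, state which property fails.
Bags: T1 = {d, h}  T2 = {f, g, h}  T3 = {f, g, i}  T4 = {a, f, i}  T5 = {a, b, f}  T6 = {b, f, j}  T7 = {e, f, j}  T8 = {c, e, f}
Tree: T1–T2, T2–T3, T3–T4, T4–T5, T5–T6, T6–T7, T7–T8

A tree decomposition must satisfy three properties: every vertex lies in some bag; for every edge, both endpoints lie together in some bag; and for every vertex, the bags containing it form a connected subtree. Here edge (f,d) lies in no bag, so the decomposition is invalid.

No — edge (f,d) lies in no bag.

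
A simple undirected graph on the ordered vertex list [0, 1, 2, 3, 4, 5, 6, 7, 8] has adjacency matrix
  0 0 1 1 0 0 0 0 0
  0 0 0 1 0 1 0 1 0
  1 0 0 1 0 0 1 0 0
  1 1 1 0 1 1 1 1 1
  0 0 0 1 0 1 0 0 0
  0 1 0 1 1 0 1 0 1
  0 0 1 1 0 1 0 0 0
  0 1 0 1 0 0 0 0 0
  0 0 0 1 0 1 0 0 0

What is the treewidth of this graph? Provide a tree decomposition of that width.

Treewidth 2.
One optimal decomposition is:
Bags: B1 = {1, 3, 5}  B2 = {1, 3, 7}  B3 = {3, 5, 6}  B4 = {3, 5, 8}  B5 = {3, 4, 5}  B6 = {2, 3, 6}  B7 = {0, 2, 3}
Tree: B1–B2, B1–B3, B1–B4, B3–B5, B3–B6, B6–B7

The largest bag has 3 vertices, giving width 2; this decomposition certifies tw(G) ≤ 2. Conversely, {0, 2, 3} is a clique of size 3, and the vertices of any clique must share a bag in every tree decomposition; so some bag has ≥ 3 vertices and tw(G) ≥ 2. Combining the bounds, tw(G) = 2.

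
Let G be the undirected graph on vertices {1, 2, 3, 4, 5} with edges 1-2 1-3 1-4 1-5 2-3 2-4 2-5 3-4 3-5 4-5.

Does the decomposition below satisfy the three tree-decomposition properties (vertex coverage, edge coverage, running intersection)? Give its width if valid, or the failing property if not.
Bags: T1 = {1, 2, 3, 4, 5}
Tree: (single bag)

Every vertex of G appears in some bag (union = {1, 2, 3, 4, 5}); every edge is covered by a bag; and for each vertex v the set of bags containing v is connected in the bag tree. The decomposition is therefore valid. The largest bag has 5 vertices, so the width is 4.

Yes; width 4.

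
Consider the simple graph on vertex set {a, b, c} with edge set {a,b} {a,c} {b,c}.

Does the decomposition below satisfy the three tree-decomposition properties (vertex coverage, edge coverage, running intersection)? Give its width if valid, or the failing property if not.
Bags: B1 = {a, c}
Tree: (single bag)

No — vertex b appears in no bag.

A tree decomposition must satisfy three properties: every vertex lies in some bag; for every edge, both endpoints lie together in some bag; and for every vertex, the bags containing it form a connected subtree. Here vertex b appears in no bag, so the decomposition is invalid.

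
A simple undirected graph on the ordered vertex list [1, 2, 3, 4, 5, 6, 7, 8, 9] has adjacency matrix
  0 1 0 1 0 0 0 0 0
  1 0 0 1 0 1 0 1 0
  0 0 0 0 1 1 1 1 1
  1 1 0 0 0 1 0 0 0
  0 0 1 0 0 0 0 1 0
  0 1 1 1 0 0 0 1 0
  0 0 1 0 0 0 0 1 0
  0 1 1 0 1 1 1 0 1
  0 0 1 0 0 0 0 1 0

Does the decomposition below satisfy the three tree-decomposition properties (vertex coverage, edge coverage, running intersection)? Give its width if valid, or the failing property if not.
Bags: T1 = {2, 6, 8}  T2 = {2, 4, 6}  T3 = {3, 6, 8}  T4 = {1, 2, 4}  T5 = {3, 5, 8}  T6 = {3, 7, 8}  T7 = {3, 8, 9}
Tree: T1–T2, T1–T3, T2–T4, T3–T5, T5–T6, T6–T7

Yes; width 2.

Vertex coverage: the bags together contain {1, 2, 3, 4, 5, 6, 7, 8, 9}, the full vertex set. Edge coverage: each edge of G has both endpoints in at least one bag. Running intersection: for every vertex, the bags containing it form a connected subtree. All three properties hold, so this is a valid tree decomposition of width max|bag| − 1 = 2, and hence tw(G) ≤ 2.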